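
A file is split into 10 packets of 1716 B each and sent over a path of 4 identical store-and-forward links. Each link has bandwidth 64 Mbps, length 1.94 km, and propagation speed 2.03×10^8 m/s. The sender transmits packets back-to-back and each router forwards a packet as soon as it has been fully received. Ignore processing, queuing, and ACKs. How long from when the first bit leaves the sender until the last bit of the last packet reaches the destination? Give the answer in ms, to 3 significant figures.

Per-hop transmission t_tx = L/R = 13728/64000000 = 0.2145 ms.
Per-hop propagation t_prop = 1940/2.03e+08 = 0.00955665 ms.
Pipeline fill: first packet needs 4·t_tx to clear all hops; remaining 9 packets each add one t_tx.
Total = (4+10-1)·t_tx + 4·t_prop = 13·0.2145 + 4·0.00955665 = 2.83 ms.

2.83 ms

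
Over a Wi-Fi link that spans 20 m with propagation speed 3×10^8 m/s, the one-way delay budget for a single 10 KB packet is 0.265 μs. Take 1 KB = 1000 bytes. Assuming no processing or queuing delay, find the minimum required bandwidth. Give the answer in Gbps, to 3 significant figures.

L = 80000 bits.
Propagation delay = 20 / 300000000 = 0.0666667 μs.
Transmission budget = 0.265 − 0.0666667 = 0.198333 μs.
R ≥ L / t_tx = 80000 bits / 1.98333e-07 s = 403 Gbps.

403 Gbps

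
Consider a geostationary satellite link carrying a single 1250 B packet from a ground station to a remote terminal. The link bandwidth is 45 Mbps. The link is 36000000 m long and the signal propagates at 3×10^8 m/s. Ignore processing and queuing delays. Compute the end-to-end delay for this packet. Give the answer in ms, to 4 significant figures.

L = 1250 × 8 = 10000 bits.
Transmission delay = L/R = 10000 / 45000000 = 0.222222 ms.
Propagation delay = d/s = 36000000 m / 300000000 m/s = 120 ms.
Total = 120.2 ms.

120.2 ms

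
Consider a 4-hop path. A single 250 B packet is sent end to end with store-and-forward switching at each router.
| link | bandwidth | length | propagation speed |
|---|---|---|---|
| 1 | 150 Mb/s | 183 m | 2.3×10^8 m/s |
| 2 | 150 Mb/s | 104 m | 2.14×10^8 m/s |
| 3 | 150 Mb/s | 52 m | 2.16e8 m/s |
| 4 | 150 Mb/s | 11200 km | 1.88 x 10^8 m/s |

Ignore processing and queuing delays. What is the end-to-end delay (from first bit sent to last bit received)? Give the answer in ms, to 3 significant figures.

L = 250 × 8 = 2000 bits.
Transmission delay per hop = L/R = 2000/150000000 = 0.0133333 ms; 4 hops → 0.0533333 ms.
Propagation delays (d/s per hop): 0.000795652, 0.000485981, 0.000240741, 59.5745 ms; sum = 59.576 ms.
End-to-end = 59.6 ms.

59.6 ms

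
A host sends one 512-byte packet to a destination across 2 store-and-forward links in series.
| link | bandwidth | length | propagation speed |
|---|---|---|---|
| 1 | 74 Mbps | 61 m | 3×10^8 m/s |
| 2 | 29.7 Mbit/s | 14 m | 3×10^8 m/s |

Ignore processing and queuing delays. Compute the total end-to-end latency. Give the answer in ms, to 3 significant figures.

L = 512 × 8 = 4096 bits.
Transmission delays (L/R per hop): 0.0553514, 0.137912 ms; sum = 0.193264 ms.
Propagation delays (d/s per hop): 0.000203333, 4.66667e-05 ms; sum = 0.00025 ms.
End-to-end = 0.194 ms.

0.194 ms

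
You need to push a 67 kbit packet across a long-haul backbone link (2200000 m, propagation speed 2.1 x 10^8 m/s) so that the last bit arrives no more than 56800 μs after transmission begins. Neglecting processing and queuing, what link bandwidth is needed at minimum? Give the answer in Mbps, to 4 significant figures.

1.446 Mbps

Propagation delay = 2200000 / 210000000 = 10476.2 μs.
Transmission budget = 56800 − 10476.2 = 46323.8 μs.
R ≥ L / t_tx = 67000 bits / 0.0463238 s = 1.446 Mbps.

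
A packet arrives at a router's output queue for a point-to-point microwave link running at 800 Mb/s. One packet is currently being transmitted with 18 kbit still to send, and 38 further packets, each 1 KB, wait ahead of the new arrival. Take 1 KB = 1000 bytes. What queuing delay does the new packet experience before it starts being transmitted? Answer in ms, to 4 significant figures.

Each queued packet: L/R = 8000/800000000 = 0.01 ms.
38 queued → 0.38 ms.
Plus remaining 18000 bits of current packet: 0.0225 ms.
Queuing delay = 0.4025 ms.

0.4025 ms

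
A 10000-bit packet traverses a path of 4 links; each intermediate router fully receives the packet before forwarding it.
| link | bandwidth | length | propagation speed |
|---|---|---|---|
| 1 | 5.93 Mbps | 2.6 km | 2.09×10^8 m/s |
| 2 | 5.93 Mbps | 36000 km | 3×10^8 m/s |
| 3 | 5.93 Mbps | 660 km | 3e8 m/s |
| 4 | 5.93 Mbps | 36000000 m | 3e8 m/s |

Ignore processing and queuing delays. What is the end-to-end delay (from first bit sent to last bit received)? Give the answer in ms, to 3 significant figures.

249 ms

Transmission delay per hop = L/R = 10000/5930000 = 1.68634 ms; 4 hops → 6.74536 ms.
Propagation delays (d/s per hop): 0.0124402, 120, 2.2, 120 ms; sum = 242.212 ms.
End-to-end = 249 ms.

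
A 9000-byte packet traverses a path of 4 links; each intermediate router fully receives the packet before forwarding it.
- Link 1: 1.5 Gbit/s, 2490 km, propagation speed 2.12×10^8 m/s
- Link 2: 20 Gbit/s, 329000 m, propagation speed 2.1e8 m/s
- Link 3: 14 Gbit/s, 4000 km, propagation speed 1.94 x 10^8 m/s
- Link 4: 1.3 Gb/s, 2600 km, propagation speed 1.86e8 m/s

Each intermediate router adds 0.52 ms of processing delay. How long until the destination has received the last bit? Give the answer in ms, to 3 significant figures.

49.6 ms

L = 9000 × 8 = 72000 bits.
Transmission delays (L/R per hop): 0.048, 0.0036, 0.00514286, 0.0553846 ms; sum = 0.112127 ms.
Propagation delays (d/s per hop): 11.7453, 1.56667, 20.6186, 13.9785 ms; sum = 47.909 ms.
Processing at 3 router(s): 3 × 0.52 ms = 1.56 ms.
End-to-end = 49.6 ms.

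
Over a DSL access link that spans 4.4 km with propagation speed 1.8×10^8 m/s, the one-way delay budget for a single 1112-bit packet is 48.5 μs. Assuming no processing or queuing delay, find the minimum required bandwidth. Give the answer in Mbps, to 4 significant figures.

Propagation delay = 4400 / 180000000 = 24.4444 μs.
Transmission budget = 48.5 − 24.4444 = 24.0556 μs.
R ≥ L / t_tx = 1112 bits / 2.40556e-05 s = 46.23 Mbps.

46.23 Mbps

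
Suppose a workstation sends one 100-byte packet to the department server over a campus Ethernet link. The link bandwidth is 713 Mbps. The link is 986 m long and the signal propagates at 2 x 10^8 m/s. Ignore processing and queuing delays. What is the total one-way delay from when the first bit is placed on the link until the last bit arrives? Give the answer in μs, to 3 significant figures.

6.05 μs

L = 100 × 8 = 800 bits.
Transmission delay = L/R = 800 / 713000000 = 1.12202 μs.
Propagation delay = d/s = 986 m / 200000000 m/s = 4.93 μs.
Total = 6.05 μs.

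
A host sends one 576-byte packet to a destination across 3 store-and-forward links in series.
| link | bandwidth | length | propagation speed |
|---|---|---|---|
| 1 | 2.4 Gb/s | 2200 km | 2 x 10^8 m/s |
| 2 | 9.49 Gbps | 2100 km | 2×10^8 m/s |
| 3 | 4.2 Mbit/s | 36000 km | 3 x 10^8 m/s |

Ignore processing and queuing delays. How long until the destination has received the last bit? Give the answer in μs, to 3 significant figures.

143000 μs

L = 576 × 8 = 4608 bits.
Transmission delays (L/R per hop): 1.92, 0.485564, 1097.14 μs; sum = 1099.55 μs.
Propagation delays (d/s per hop): 11000, 10500, 120000 μs; sum = 141500 μs.
End-to-end = 143000 μs.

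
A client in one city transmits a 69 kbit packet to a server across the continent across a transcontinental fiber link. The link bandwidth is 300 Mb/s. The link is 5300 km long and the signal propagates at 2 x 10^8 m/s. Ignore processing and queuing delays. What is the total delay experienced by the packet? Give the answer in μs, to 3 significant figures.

L = 69000 bits.
Transmission delay = L/R = 69000 / 300000000 = 230 μs.
Propagation delay = d/s = 5300000 m / 200000000 m/s = 26500 μs.
Total = 26700 μs.

26700 μs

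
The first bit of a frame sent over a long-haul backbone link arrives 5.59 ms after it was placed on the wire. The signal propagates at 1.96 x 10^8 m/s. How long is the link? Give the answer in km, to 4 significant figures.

d = s × t_prop = 196000000 × 0.00559 = 1096 km.

1096 km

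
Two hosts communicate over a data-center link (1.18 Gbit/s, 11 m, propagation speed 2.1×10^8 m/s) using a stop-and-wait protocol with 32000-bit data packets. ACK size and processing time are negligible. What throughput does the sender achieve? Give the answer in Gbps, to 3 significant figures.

1.18 Gbps

t_tx = L/R = 32000/1180000000 = 2.71186e-05 s.
t_prop = 11/210000000 = 5.2381e-08 s; RTT = 1.04762e-07 s.
Cycle = t_tx + RTT = 2.72234e-05 s.
Throughput = L / cycle = 32000 / 2.72234e-05 = 1.18 Gbps.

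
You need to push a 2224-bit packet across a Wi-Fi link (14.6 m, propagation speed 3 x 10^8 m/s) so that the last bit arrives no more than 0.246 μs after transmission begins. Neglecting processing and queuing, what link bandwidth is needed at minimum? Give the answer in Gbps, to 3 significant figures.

11.3 Gbps

Propagation delay = 14.6 / 300000000 = 0.0486667 μs.
Transmission budget = 0.246 − 0.0486667 = 0.197333 μs.
R ≥ L / t_tx = 2224 bits / 1.97333e-07 s = 11.3 Gbps.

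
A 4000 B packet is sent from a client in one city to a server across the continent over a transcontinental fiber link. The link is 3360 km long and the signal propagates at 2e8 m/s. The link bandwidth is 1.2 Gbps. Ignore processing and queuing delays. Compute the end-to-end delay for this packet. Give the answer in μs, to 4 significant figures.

L = 4000 × 8 = 32000 bits.
Transmission delay = L/R = 32000 / 1200000000 = 26.6667 μs.
Propagation delay = d/s = 3360000 m / 200000000 m/s = 16800 μs.
Total = 16830 μs.

16830 μs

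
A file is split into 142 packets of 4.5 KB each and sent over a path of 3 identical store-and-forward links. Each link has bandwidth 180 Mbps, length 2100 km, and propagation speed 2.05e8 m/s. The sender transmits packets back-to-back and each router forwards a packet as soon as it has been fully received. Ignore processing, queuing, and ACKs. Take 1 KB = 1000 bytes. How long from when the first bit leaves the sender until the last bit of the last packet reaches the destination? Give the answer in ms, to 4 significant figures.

Per-hop transmission t_tx = L/R = 36000/180000000 = 0.2 ms.
Per-hop propagation t_prop = 2100000/2.05e+08 = 10.2439 ms.
Pipeline fill: first packet needs 3·t_tx to clear all hops; remaining 141 packets each add one t_tx.
Total = (3+142-1)·t_tx + 3·t_prop = 144·0.2 + 3·10.2439 = 59.53 ms.

59.53 ms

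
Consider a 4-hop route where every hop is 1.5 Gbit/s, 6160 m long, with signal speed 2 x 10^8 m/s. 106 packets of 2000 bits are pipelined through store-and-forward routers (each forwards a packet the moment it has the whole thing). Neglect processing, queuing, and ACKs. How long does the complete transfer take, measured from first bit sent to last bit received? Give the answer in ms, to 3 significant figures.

0.269 ms

Per-hop transmission t_tx = L/R = 2000/1500000000 = 0.00133333 ms.
Per-hop propagation t_prop = 6160/200000000 = 0.0308 ms.
Pipeline fill: first packet needs 4·t_tx to clear all hops; remaining 105 packets each add one t_tx.
Total = (4+106-1)·t_tx + 4·t_prop = 109·0.00133333 + 4·0.0308 = 0.269 ms.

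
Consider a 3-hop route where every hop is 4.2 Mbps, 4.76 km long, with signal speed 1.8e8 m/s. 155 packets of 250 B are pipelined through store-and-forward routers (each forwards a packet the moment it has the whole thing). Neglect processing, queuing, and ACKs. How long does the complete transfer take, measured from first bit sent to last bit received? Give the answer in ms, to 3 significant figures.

74.8 ms

Per-hop transmission t_tx = L/R = 2000/4200000 = 0.47619 ms.
Per-hop propagation t_prop = 4760/180000000 = 0.0264444 ms.
Pipeline fill: first packet needs 3·t_tx to clear all hops; remaining 154 packets each add one t_tx.
Total = (3+155-1)·t_tx + 3·t_prop = 157·0.47619 + 3·0.0264444 = 74.8 ms.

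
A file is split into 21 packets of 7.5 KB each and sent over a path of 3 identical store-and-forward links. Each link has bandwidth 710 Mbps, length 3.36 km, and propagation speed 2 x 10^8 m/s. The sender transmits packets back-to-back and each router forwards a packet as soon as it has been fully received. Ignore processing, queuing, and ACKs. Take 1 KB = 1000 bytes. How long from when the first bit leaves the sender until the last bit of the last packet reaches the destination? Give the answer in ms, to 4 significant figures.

1.994 ms

Per-hop transmission t_tx = L/R = 60000/710000000 = 0.084507 ms.
Per-hop propagation t_prop = 3360/200000000 = 0.0168 ms.
Pipeline fill: first packet needs 3·t_tx to clear all hops; remaining 20 packets each add one t_tx.
Total = (3+21-1)·t_tx + 3·t_prop = 23·0.084507 + 3·0.0168 = 1.994 ms.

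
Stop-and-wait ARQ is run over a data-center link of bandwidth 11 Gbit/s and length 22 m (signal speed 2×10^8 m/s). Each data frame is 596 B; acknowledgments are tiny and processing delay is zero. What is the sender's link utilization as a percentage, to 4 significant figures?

66.33 %

t_tx = L/R = 4768/11000000000 = 4.33455e-07 s.
t_prop = 22/200000000 = 1.1e-07 s; RTT = 2.2e-07 s.
Cycle = t_tx + RTT = 6.53455e-07 s.
Utilization = t_tx / cycle = 4.33455e-07/6.53455e-07 = 66.33 %.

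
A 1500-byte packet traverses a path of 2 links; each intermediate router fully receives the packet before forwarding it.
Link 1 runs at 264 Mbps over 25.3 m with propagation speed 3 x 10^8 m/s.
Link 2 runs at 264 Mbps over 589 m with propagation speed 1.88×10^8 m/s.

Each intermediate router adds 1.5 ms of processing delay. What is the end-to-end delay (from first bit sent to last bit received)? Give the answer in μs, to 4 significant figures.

1594 μs

L = 1500 × 8 = 12000 bits.
Transmission delay per hop = L/R = 12000/264000000 = 45.4545 μs; 2 hops → 90.9091 μs.
Propagation delays (d/s per hop): 0.0843333, 3.13298 μs; sum = 3.21731 μs.
Processing at 1 router(s): 1 × 1.5 ms = 1500 μs.
End-to-end = 1594 μs.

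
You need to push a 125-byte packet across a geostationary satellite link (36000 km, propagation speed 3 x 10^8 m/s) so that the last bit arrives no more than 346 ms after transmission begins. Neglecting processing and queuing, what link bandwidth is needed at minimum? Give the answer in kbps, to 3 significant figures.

L = 1000 bits.
Propagation delay = 36000000 / 300000000 = 120 ms.
Transmission budget = 346 − 120 = 226 ms.
R ≥ L / t_tx = 1000 bits / 0.226 s = 4.42 kbps.

4.42 kbps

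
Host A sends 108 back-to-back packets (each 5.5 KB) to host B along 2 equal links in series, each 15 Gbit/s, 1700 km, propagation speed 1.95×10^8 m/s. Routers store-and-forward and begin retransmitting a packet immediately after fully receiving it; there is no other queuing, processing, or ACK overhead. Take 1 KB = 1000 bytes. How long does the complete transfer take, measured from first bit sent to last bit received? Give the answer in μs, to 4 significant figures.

Per-hop transmission t_tx = L/R = 44000/15000000000 = 2.93333 μs.
Per-hop propagation t_prop = 1700000/195000000 = 8717.95 μs.
Pipeline fill: first packet needs 2·t_tx to clear all hops; remaining 107 packets each add one t_tx.
Total = (2+108-1)·t_tx + 2·t_prop = 109·2.93333 + 2·8717.95 = 17760 μs.

17760 μs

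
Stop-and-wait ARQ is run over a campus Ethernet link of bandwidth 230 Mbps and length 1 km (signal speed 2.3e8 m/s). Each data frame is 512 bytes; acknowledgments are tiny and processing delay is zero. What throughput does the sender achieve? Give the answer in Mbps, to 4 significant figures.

154.5 Mbps

t_tx = L/R = 4096/230000000 = 1.78087e-05 s.
t_prop = 1000/2.3e+08 = 4.34783e-06 s; RTT = 8.69565e-06 s.
Cycle = t_tx + RTT = 2.65043e-05 s.
Throughput = L / cycle = 4096 / 2.65043e-05 = 154.5 Mbps.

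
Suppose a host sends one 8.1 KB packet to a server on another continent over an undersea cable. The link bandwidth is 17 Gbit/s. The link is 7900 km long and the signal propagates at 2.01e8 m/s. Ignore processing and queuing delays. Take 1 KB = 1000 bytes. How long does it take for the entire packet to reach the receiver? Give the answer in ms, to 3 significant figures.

L = 64800 bits.
Transmission delay = L/R = 64800 / 17000000000 = 0.00381176 ms.
Propagation delay = d/s = 7900000 m / 2.01e+08 m/s = 39.3035 ms.
Total = 39.3 ms.

39.3 ms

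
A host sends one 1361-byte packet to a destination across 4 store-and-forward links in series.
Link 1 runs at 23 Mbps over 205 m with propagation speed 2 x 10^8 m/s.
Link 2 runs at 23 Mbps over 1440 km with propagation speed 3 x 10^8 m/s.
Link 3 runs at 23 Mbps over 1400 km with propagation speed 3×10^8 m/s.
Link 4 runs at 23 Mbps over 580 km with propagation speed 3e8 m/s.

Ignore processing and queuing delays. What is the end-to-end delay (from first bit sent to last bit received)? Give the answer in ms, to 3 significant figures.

13.3 ms

L = 1361 × 8 = 10888 bits.
Transmission delay per hop = L/R = 10888/23000000 = 0.473391 ms; 4 hops → 1.89357 ms.
Propagation delays (d/s per hop): 0.001025, 4.8, 4.66667, 1.93333 ms; sum = 11.401 ms.
End-to-end = 13.3 ms.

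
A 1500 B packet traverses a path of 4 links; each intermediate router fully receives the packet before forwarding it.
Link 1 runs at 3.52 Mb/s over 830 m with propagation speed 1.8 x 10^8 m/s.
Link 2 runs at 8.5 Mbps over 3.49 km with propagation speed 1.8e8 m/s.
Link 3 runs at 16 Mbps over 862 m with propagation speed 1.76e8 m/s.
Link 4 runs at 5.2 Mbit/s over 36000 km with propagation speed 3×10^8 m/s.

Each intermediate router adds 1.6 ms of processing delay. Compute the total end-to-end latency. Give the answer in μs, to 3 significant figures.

133000 μs

L = 1500 × 8 = 12000 bits.
Transmission delays (L/R per hop): 3409.09, 1411.76, 750, 2307.69 μs; sum = 7878.55 μs.
Propagation delays (d/s per hop): 4.61111, 19.3889, 4.89773, 120000 μs; sum = 120029 μs.
Processing at 3 router(s): 3 × 1.6 ms = 4800 μs.
End-to-end = 133000 μs.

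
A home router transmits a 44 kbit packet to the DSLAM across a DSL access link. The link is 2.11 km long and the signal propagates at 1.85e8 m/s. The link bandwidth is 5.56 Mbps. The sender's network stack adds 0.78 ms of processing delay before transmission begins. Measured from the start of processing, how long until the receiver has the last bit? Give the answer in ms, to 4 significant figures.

8.705 ms

L = 44000 bits.
Transmission delay = L/R = 44000 / 5560000 = 7.91367 ms.
Propagation delay = d/s = 2110 m / 185000000 m/s = 0.0114054 ms.
Plus processing delay 0.78 ms = 0.78 ms.
Total = 8.705 ms.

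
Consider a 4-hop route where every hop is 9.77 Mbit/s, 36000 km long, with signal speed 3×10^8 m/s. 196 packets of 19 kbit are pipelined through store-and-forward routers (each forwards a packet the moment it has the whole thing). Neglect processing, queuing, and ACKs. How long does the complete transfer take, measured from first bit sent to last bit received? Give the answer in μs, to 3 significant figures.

Per-hop transmission t_tx = L/R = 19000/9770000 = 1944.73 μs.
Per-hop propagation t_prop = 36000000/300000000 = 120000 μs.
Pipeline fill: first packet needs 4·t_tx to clear all hops; remaining 195 packets each add one t_tx.
Total = (4+196-1)·t_tx + 4·t_prop = 199·1944.73 + 4·120000 = 867000 μs.

867000 μs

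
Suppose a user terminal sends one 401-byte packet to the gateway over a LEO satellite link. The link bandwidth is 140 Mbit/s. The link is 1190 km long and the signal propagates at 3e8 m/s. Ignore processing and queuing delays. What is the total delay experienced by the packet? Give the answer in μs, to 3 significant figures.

L = 401 × 8 = 3208 bits.
Transmission delay = L/R = 3208 / 140000000 = 22.9143 μs.
Propagation delay = d/s = 1190000 m / 300000000 m/s = 3966.67 μs.
Total = 3990 μs.

3990 μs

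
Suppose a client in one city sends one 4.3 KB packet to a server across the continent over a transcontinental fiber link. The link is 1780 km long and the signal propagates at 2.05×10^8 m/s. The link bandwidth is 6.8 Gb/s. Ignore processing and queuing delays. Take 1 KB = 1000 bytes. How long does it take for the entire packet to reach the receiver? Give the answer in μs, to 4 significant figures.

L = 34400 bits.
Transmission delay = L/R = 34400 / 6800000000 = 5.05882 μs.
Propagation delay = d/s = 1780000 m / 2.05e+08 m/s = 8682.93 μs.
Total = 8688 μs.

8688 μs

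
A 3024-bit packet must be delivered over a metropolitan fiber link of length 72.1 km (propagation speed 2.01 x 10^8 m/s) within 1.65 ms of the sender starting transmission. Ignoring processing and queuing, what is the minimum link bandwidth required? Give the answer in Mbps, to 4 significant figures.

Propagation delay = 72100 / 2.01e+08 = 0.358706 ms.
Transmission budget = 1.65 − 0.358706 = 1.29129 ms.
R ≥ L / t_tx = 3024 bits / 0.00129129 s = 2.342 Mbps.

2.342 Mbps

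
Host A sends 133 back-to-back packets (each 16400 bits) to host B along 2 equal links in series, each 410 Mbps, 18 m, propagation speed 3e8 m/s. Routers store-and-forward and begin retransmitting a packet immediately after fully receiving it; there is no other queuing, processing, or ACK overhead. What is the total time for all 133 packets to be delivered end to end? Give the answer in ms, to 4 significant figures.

5.360 ms

Per-hop transmission t_tx = L/R = 16400/410000000 = 0.04 ms.
Per-hop propagation t_prop = 18/300000000 = 6e-05 ms.
Pipeline fill: first packet needs 2·t_tx to clear all hops; remaining 132 packets each add one t_tx.
Total = (2+133-1)·t_tx + 2·t_prop = 134·0.04 + 2·6e-05 = 5.360 ms.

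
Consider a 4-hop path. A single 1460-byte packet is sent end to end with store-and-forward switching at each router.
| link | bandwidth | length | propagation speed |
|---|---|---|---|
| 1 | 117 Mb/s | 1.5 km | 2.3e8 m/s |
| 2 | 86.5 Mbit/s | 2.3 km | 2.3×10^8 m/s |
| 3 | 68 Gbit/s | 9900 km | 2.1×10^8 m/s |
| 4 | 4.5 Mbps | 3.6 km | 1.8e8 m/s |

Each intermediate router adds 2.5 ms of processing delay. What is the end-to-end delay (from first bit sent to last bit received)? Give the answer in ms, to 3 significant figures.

57.5 ms

L = 1460 × 8 = 11680 bits.
Transmission delays (L/R per hop): 0.0998291, 0.135029, 0.000171765, 2.59556 ms; sum = 2.83059 ms.
Propagation delays (d/s per hop): 0.00652174, 0.01, 47.1429, 0.02 ms; sum = 47.1794 ms.
Processing at 3 router(s): 3 × 2.5 ms = 7.5 ms.
End-to-end = 57.5 ms.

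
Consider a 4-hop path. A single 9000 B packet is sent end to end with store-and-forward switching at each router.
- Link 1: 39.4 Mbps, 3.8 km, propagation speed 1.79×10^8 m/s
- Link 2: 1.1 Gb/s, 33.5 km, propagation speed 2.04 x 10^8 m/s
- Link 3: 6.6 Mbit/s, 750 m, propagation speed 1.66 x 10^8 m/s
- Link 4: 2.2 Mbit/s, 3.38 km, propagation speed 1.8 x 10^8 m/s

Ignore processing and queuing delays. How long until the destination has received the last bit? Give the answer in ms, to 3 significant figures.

L = 9000 × 8 = 72000 bits.
Transmission delays (L/R per hop): 1.82741, 0.0654545, 10.9091, 32.7273 ms; sum = 45.5292 ms.
Propagation delays (d/s per hop): 0.0212291, 0.164216, 0.00451807, 0.0187778 ms; sum = 0.208741 ms.
End-to-end = 45.7 ms.

45.7 ms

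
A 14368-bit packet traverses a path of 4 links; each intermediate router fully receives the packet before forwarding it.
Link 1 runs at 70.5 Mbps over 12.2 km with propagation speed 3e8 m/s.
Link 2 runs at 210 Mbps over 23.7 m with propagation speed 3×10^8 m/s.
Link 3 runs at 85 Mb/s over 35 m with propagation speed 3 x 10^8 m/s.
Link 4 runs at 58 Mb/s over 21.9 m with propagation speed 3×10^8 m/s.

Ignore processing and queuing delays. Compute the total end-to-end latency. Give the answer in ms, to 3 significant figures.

0.730 ms

Transmission delays (L/R per hop): 0.203801, 0.068419, 0.169035, 0.247724 ms; sum = 0.68898 ms.
Propagation delays (d/s per hop): 0.0406667, 7.9e-05, 0.000116667, 7.3e-05 ms; sum = 0.0409353 ms.
End-to-end = 0.730 ms.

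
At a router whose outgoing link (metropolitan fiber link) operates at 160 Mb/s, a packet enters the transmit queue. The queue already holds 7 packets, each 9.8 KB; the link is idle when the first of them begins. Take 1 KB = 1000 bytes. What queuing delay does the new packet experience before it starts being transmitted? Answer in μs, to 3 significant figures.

3430 μs

Each queued packet: L/R = 78400/160000000 = 490 μs.
7 queued → 3430 μs.
Queuing delay = 3430 μs.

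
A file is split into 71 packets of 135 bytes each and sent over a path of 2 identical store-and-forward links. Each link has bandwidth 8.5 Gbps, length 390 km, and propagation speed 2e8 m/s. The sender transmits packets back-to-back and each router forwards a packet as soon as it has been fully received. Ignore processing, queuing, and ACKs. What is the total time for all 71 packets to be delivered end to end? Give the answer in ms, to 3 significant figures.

Per-hop transmission t_tx = L/R = 1080/8500000000 = 0.000127059 ms.
Per-hop propagation t_prop = 390000/200000000 = 1.95 ms.
Pipeline fill: first packet needs 2·t_tx to clear all hops; remaining 70 packets each add one t_tx.
Total = (2+71-1)·t_tx + 2·t_prop = 72·0.000127059 + 2·1.95 = 3.91 ms.

3.91 ms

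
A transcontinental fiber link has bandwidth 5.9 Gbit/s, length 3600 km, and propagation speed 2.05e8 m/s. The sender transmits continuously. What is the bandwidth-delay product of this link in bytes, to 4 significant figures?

12950000 bytes

Propagation delay = 3600000 / 2.05e+08 = 0.017561 s.
BDP = R × t_prop = 5900000000 × 0.017561 = 103610000 bits.
In bytes: 103610000/8 = 12950000 bytes.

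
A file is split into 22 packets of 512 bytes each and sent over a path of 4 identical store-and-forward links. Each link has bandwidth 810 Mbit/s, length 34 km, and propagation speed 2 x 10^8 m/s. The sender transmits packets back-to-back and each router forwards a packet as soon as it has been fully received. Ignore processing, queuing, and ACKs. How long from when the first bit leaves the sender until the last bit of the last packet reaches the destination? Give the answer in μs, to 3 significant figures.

806 μs

Per-hop transmission t_tx = L/R = 4096/810000000 = 5.05679 μs.
Per-hop propagation t_prop = 34000/200000000 = 170 μs.
Pipeline fill: first packet needs 4·t_tx to clear all hops; remaining 21 packets each add one t_tx.
Total = (4+22-1)·t_tx + 4·t_prop = 25·5.05679 + 4·170 = 806 μs.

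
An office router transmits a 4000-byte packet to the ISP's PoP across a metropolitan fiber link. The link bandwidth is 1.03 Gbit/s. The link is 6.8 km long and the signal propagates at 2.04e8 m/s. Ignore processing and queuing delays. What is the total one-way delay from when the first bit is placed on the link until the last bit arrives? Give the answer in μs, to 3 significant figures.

64.4 μs

L = 4000 × 8 = 32000 bits.
Transmission delay = L/R = 32000 / 1030000000 = 31.068 μs.
Propagation delay = d/s = 6800 m / 204000000 m/s = 33.3333 μs.
Total = 64.4 μs.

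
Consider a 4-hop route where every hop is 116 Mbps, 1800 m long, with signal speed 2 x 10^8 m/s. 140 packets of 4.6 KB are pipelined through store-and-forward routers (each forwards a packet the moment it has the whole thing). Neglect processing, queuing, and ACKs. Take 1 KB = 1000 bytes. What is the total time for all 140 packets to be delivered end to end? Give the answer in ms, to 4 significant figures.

45.40 ms

Per-hop transmission t_tx = L/R = 36800/116000000 = 0.317241 ms.
Per-hop propagation t_prop = 1800/200000000 = 0.009 ms.
Pipeline fill: first packet needs 4·t_tx to clear all hops; remaining 139 packets each add one t_tx.
Total = (4+140-1)·t_tx + 4·t_prop = 143·0.317241 + 4·0.009 = 45.40 ms.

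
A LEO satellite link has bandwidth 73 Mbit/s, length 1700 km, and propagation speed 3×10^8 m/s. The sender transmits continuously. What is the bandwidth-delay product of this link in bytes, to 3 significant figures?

51700 bytes

Propagation delay = 1700000 / 300000000 = 0.00566667 s.
BDP = R × t_prop = 73000000 × 0.00566667 = 413667 bits.
In bytes: 413667/8 = 51700 bytes.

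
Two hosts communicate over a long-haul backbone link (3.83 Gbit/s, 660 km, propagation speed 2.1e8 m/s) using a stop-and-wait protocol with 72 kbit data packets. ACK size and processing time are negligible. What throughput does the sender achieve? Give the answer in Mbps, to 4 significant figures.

t_tx = L/R = 72000/3830000000 = 1.8799e-05 s.
t_prop = 660000/210000000 = 0.00314286 s; RTT = 0.00628571 s.
Cycle = t_tx + RTT = 0.00630451 s.
Throughput = L / cycle = 72000 / 0.00630451 = 11.42 Mbps.

11.42 Mbps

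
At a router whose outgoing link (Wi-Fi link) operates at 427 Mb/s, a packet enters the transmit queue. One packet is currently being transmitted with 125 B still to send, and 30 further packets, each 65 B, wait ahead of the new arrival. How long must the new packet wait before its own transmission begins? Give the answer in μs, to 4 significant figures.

38.88 μs

Each queued packet: L/R = 520/427000000 = 1.2178 μs.
30 queued → 36.534 μs.
Plus remaining 1000 bits of current packet: 2.34192 μs.
Queuing delay = 38.88 μs.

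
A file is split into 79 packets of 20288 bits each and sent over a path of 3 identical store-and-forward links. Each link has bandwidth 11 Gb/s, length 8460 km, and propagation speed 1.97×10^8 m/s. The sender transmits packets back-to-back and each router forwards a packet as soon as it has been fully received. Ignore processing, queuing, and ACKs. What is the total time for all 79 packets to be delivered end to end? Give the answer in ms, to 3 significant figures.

129 ms

Per-hop transmission t_tx = L/R = 20288/11000000000 = 0.00184436 ms.
Per-hop propagation t_prop = 8460000/197000000 = 42.9442 ms.
Pipeline fill: first packet needs 3·t_tx to clear all hops; remaining 78 packets each add one t_tx.
Total = (3+79-1)·t_tx + 3·t_prop = 81·0.00184436 + 3·42.9442 = 129 ms.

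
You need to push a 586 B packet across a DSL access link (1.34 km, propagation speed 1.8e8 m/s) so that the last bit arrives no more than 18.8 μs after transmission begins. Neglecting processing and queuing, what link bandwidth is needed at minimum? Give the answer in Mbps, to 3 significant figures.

413 Mbps

L = 4688 bits.
Propagation delay = 1340 / 180000000 = 7.44444 μs.
Transmission budget = 18.8 − 7.44444 = 11.3556 μs.
R ≥ L / t_tx = 4688 bits / 1.13556e-05 s = 413 Mbps.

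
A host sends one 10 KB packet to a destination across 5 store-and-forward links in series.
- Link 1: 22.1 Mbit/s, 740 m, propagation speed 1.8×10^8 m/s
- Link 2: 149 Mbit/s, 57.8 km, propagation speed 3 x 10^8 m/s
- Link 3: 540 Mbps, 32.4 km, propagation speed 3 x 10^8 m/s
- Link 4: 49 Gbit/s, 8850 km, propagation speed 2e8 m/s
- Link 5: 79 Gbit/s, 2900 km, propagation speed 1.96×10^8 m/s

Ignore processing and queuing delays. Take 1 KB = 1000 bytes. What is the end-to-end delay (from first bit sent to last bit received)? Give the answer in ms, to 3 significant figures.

63.7 ms

L = 80000 bits.
Transmission delays (L/R per hop): 3.61991, 0.536913, 0.148148, 0.00163265, 0.00101266 ms; sum = 4.30762 ms.
Propagation delays (d/s per hop): 0.00411111, 0.192667, 0.108, 44.25, 14.7959 ms; sum = 59.3507 ms.
End-to-end = 63.7 ms.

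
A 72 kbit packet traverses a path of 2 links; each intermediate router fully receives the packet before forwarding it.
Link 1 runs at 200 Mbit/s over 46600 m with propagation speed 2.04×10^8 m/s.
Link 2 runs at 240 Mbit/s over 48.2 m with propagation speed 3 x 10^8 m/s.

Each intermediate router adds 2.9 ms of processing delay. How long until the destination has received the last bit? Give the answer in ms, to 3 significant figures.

L = 72000 bits.
Transmission delays (L/R per hop): 0.36, 0.3 ms; sum = 0.66 ms.
Propagation delays (d/s per hop): 0.228431, 0.000160667 ms; sum = 0.228592 ms.
Processing at 1 router(s): 1 × 2.9 ms = 2.9 ms.
End-to-end = 3.79 ms.

3.79 ms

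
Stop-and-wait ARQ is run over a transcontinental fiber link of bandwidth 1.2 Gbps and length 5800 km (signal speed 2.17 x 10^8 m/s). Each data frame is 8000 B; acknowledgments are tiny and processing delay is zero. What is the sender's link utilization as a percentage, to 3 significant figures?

0.0997 %

t_tx = L/R = 64000/1200000000 = 5.33333e-05 s.
t_prop = 5800000/217000000 = 0.0267281 s; RTT = 0.0534562 s.
Cycle = t_tx + RTT = 0.0535096 s.
Utilization = t_tx / cycle = 5.33333e-05/0.0535096 = 0.0997 %.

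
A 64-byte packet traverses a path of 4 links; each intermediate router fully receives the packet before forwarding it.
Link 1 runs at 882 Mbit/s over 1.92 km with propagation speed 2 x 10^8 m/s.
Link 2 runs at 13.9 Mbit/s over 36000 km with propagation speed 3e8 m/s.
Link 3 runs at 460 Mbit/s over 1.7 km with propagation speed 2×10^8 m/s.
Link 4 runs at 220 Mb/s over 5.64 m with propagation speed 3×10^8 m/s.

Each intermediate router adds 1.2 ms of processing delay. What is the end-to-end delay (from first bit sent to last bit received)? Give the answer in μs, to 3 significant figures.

124000 μs

L = 64 × 8 = 512 bits.
Transmission delays (L/R per hop): 0.580499, 36.8345, 1.11304, 2.32727 μs; sum = 40.8553 μs.
Propagation delays (d/s per hop): 9.6, 120000, 8.5, 0.0188 μs; sum = 120018 μs.
Processing at 3 router(s): 3 × 1.2 ms = 3600 μs.
End-to-end = 124000 μs.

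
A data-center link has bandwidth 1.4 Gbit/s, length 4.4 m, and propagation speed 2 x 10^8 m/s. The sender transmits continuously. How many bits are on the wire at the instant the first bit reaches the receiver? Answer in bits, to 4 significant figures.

Propagation delay = 4.4 / 200000000 = 2.2e-08 s.
BDP = R × t_prop = 1400000000 × 2.2e-08 = 30.8 bits.

30.80 bits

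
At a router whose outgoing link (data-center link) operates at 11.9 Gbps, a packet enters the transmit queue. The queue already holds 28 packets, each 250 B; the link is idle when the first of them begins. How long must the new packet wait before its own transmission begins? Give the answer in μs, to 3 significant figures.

4.71 μs

Each queued packet: L/R = 2000/11900000000 = 0.168067 μs.
28 queued → 4.70588 μs.
Queuing delay = 4.71 μs.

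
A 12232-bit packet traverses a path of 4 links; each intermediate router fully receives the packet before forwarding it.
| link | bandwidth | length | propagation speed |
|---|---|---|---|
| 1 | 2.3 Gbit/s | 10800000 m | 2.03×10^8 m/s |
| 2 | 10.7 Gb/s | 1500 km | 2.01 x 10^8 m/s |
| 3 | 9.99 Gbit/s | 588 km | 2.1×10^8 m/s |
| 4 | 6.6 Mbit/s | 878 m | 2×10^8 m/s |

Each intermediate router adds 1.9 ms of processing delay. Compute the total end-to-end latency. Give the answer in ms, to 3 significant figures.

71.0 ms

Transmission delays (L/R per hop): 0.00531826, 0.00114318, 0.00122442, 1.85333 ms; sum = 1.86102 ms.
Propagation delays (d/s per hop): 53.202, 7.46269, 2.8, 0.00439 ms; sum = 63.469 ms.
Processing at 3 router(s): 3 × 1.9 ms = 5.7 ms.
End-to-end = 71.0 ms.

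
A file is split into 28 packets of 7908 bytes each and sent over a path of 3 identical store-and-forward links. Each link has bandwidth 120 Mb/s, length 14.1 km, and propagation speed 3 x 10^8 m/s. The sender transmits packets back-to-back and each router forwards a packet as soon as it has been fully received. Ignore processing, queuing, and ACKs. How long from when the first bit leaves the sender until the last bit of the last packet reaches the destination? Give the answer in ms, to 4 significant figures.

15.96 ms

Per-hop transmission t_tx = L/R = 63264/120000000 = 0.5272 ms.
Per-hop propagation t_prop = 14100/300000000 = 0.047 ms.
Pipeline fill: first packet needs 3·t_tx to clear all hops; remaining 27 packets each add one t_tx.
Total = (3+28-1)·t_tx + 3·t_prop = 30·0.5272 + 3·0.047 = 15.96 ms.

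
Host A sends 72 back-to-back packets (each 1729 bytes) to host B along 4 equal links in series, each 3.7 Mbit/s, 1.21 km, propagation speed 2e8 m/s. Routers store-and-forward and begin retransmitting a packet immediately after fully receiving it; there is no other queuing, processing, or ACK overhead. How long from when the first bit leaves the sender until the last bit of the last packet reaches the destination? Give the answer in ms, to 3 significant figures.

280 ms

Per-hop transmission t_tx = L/R = 13832/3700000 = 3.73838 ms.
Per-hop propagation t_prop = 1210/200000000 = 0.00605 ms.
Pipeline fill: first packet needs 4·t_tx to clear all hops; remaining 71 packets each add one t_tx.
Total = (4+72-1)·t_tx + 4·t_prop = 75·3.73838 + 4·0.00605 = 280 ms.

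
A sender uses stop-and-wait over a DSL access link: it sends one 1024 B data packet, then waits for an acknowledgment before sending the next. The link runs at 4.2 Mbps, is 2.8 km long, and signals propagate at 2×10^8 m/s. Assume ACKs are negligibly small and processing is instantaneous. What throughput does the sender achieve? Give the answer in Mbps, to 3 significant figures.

t_tx = L/R = 8192/4200000 = 0.00195048 s.
t_prop = 2800/200000000 = 1.4e-05 s; RTT = 2.8e-05 s.
Cycle = t_tx + RTT = 0.00197848 s.
Throughput = L / cycle = 8192 / 0.00197848 = 4.14 Mbps.

4.14 Mbps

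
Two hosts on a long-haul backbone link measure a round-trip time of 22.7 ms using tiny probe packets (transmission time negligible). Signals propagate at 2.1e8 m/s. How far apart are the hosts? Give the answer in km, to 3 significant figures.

One-way propagation = RTT/2 = 11.35 ms.
d = s × t = 210000000 × 0.01135 = 2380 km.

2380 km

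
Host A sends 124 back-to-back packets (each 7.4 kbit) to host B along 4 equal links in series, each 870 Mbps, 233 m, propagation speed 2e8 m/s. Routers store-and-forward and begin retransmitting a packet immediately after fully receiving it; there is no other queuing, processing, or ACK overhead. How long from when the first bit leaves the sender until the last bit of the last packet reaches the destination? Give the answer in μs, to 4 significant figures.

Per-hop transmission t_tx = L/R = 7400/870000000 = 8.50575 μs.
Per-hop propagation t_prop = 233/200000000 = 1.165 μs.
Pipeline fill: first packet needs 4·t_tx to clear all hops; remaining 123 packets each add one t_tx.
Total = (4+124-1)·t_tx + 4·t_prop = 127·8.50575 + 4·1.165 = 1085 μs.

1085 μs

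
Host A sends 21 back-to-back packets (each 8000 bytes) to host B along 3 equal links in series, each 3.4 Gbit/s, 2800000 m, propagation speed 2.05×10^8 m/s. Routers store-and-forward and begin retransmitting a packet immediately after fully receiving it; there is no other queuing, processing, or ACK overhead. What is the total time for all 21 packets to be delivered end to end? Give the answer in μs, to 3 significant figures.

Per-hop transmission t_tx = L/R = 64000/3400000000 = 18.8235 μs.
Per-hop propagation t_prop = 2800000/2.05e+08 = 13658.5 μs.
Pipeline fill: first packet needs 3·t_tx to clear all hops; remaining 20 packets each add one t_tx.
Total = (3+21-1)·t_tx + 3·t_prop = 23·18.8235 + 3·13658.5 = 41400 μs.

41400 μs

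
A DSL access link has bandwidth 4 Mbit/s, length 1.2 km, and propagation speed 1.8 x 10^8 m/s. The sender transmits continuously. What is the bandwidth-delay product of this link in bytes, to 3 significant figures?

3.33 bytes

Propagation delay = 1200 / 180000000 = 6.66667e-06 s.
BDP = R × t_prop = 4000000 × 6.66667e-06 = 26.6667 bits.
In bytes: 26.6667/8 = 3.33 bytes.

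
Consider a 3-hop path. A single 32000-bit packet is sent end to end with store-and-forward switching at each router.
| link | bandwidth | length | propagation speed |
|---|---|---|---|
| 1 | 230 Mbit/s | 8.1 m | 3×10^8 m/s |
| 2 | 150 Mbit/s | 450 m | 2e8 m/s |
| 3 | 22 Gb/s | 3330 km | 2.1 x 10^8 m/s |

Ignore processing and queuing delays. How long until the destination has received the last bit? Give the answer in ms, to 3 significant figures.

16.2 ms

Transmission delays (L/R per hop): 0.13913, 0.213333, 0.00145455 ms; sum = 0.353918 ms.
Propagation delays (d/s per hop): 2.7e-05, 0.00225, 15.8571 ms; sum = 15.8594 ms.
End-to-end = 16.2 ms.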